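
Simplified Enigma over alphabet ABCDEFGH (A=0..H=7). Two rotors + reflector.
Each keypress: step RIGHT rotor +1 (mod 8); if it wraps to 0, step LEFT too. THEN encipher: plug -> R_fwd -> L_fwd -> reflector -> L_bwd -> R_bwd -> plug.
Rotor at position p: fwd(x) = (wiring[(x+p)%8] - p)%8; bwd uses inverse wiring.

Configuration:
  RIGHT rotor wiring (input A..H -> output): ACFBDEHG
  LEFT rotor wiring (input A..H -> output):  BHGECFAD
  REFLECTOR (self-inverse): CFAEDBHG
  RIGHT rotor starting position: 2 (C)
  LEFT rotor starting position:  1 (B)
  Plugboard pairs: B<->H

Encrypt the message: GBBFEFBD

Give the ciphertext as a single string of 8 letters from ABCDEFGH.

Char 1 ('G'): step: R->3, L=1; G->plug->G->R->H->L->A->refl->C->L'->G->R'->A->plug->A
Char 2 ('B'): step: R->4, L=1; B->plug->H->R->F->L->H->refl->G->L'->A->R'->B->plug->H
Char 3 ('B'): step: R->5, L=1; B->plug->H->R->G->L->C->refl->A->L'->H->R'->A->plug->A
Char 4 ('F'): step: R->6, L=1; F->plug->F->R->D->L->B->refl->F->L'->B->R'->A->plug->A
Char 5 ('E'): step: R->7, L=1; E->plug->E->R->C->L->D->refl->E->L'->E->R'->F->plug->F
Char 6 ('F'): step: R->0, L->2 (L advanced); F->plug->F->R->E->L->G->refl->H->L'->G->R'->H->plug->B
Char 7 ('B'): step: R->1, L=2; B->plug->H->R->H->L->F->refl->B->L'->F->R'->G->plug->G
Char 8 ('D'): step: R->2, L=2; D->plug->D->R->C->L->A->refl->C->L'->B->R'->C->plug->C

Answer: AHAAFBGC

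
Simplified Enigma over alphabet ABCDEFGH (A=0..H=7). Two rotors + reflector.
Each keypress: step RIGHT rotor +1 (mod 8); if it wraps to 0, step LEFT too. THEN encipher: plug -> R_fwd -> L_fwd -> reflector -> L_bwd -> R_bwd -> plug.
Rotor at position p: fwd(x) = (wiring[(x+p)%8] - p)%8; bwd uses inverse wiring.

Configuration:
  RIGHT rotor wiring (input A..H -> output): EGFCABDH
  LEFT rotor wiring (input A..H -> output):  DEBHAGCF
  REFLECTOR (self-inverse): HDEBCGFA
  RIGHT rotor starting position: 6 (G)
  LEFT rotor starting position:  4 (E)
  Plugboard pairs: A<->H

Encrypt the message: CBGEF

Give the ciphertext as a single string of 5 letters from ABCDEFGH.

Char 1 ('C'): step: R->7, L=4; C->plug->C->R->H->L->D->refl->B->L'->D->R'->E->plug->E
Char 2 ('B'): step: R->0, L->5 (L advanced); B->plug->B->R->G->L->C->refl->E->L'->F->R'->C->plug->C
Char 3 ('G'): step: R->1, L=5; G->plug->G->R->G->L->C->refl->E->L'->F->R'->A->plug->H
Char 4 ('E'): step: R->2, L=5; E->plug->E->R->B->L->F->refl->G->L'->D->R'->A->plug->H
Char 5 ('F'): step: R->3, L=5; F->plug->F->R->B->L->F->refl->G->L'->D->R'->G->plug->G

Answer: ECHHG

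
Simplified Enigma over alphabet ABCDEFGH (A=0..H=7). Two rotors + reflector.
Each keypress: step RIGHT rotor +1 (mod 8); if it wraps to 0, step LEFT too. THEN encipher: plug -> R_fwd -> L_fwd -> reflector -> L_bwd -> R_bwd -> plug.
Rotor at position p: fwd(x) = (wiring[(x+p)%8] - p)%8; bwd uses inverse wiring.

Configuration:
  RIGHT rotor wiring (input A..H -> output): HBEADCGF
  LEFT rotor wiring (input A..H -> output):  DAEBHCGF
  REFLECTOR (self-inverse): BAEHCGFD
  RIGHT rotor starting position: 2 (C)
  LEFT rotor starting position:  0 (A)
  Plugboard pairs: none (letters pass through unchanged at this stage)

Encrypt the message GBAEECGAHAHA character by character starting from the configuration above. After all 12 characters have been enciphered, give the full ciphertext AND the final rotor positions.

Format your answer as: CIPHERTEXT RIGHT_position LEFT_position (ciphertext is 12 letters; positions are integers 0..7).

Answer: CADBGFDEBBFC 6 1

Derivation:
Char 1 ('G'): step: R->3, L=0; G->plug->G->R->G->L->G->refl->F->L'->H->R'->C->plug->C
Char 2 ('B'): step: R->4, L=0; B->plug->B->R->G->L->G->refl->F->L'->H->R'->A->plug->A
Char 3 ('A'): step: R->5, L=0; A->plug->A->R->F->L->C->refl->E->L'->C->R'->D->plug->D
Char 4 ('E'): step: R->6, L=0; E->plug->E->R->G->L->G->refl->F->L'->H->R'->B->plug->B
Char 5 ('E'): step: R->7, L=0; E->plug->E->R->B->L->A->refl->B->L'->D->R'->G->plug->G
Char 6 ('C'): step: R->0, L->1 (L advanced); C->plug->C->R->E->L->B->refl->A->L'->C->R'->F->plug->F
Char 7 ('G'): step: R->1, L=1; G->plug->G->R->E->L->B->refl->A->L'->C->R'->D->plug->D
Char 8 ('A'): step: R->2, L=1; A->plug->A->R->C->L->A->refl->B->L'->E->R'->E->plug->E
Char 9 ('H'): step: R->3, L=1; H->plug->H->R->B->L->D->refl->H->L'->A->R'->B->plug->B
Char 10 ('A'): step: R->4, L=1; A->plug->A->R->H->L->C->refl->E->L'->G->R'->B->plug->B
Char 11 ('H'): step: R->5, L=1; H->plug->H->R->G->L->E->refl->C->L'->H->R'->F->plug->F
Char 12 ('A'): step: R->6, L=1; A->plug->A->R->A->L->H->refl->D->L'->B->R'->C->plug->C
Final: ciphertext=CADBGFDEBBFC, RIGHT=6, LEFT=1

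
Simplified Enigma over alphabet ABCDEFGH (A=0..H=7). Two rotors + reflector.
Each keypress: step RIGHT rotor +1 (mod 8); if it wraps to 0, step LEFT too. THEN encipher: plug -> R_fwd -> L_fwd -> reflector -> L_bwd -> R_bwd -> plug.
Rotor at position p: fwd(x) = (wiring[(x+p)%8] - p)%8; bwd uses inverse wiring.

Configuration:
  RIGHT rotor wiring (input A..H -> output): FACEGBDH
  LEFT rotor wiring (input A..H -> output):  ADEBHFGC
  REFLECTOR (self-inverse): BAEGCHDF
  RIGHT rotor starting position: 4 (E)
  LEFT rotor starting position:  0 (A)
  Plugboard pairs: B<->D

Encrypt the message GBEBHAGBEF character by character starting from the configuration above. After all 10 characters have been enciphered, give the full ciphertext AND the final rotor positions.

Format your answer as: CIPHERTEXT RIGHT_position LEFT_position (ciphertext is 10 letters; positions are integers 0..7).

Char 1 ('G'): step: R->5, L=0; G->plug->G->R->H->L->C->refl->E->L'->C->R'->C->plug->C
Char 2 ('B'): step: R->6, L=0; B->plug->D->R->C->L->E->refl->C->L'->H->R'->C->plug->C
Char 3 ('E'): step: R->7, L=0; E->plug->E->R->F->L->F->refl->H->L'->E->R'->H->plug->H
Char 4 ('B'): step: R->0, L->1 (L advanced); B->plug->D->R->E->L->E->refl->C->L'->A->R'->B->plug->D
Char 5 ('H'): step: R->1, L=1; H->plug->H->R->E->L->E->refl->C->L'->A->R'->E->plug->E
Char 6 ('A'): step: R->2, L=1; A->plug->A->R->A->L->C->refl->E->L'->E->R'->C->plug->C
Char 7 ('G'): step: R->3, L=1; G->plug->G->R->F->L->F->refl->H->L'->H->R'->H->plug->H
Char 8 ('B'): step: R->4, L=1; B->plug->D->R->D->L->G->refl->D->L'->B->R'->E->plug->E
Char 9 ('E'): step: R->5, L=1; E->plug->E->R->D->L->G->refl->D->L'->B->R'->H->plug->H
Char 10 ('F'): step: R->6, L=1; F->plug->F->R->G->L->B->refl->A->L'->C->R'->D->plug->B
Final: ciphertext=CCHDECHEHB, RIGHT=6, LEFT=1

Answer: CCHDECHEHB 6 1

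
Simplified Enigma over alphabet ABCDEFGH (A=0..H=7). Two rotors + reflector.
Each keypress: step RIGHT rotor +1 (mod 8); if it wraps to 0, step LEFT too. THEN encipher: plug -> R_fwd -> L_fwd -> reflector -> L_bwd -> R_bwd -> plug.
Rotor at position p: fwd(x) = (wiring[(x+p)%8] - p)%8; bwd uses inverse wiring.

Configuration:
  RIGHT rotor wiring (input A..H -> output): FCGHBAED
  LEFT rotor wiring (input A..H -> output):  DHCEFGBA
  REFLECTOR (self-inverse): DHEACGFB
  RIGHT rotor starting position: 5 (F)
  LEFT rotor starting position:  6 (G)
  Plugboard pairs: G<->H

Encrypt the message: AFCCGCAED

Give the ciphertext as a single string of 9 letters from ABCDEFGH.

Char 1 ('A'): step: R->6, L=6; A->plug->A->R->G->L->H->refl->B->L'->D->R'->G->plug->H
Char 2 ('F'): step: R->7, L=6; F->plug->F->R->C->L->F->refl->G->L'->F->R'->H->plug->G
Char 3 ('C'): step: R->0, L->7 (L advanced); C->plug->C->R->G->L->H->refl->B->L'->A->R'->F->plug->F
Char 4 ('C'): step: R->1, L=7; C->plug->C->R->G->L->H->refl->B->L'->A->R'->D->plug->D
Char 5 ('G'): step: R->2, L=7; G->plug->H->R->A->L->B->refl->H->L'->G->R'->D->plug->D
Char 6 ('C'): step: R->3, L=7; C->plug->C->R->F->L->G->refl->F->L'->E->R'->A->plug->A
Char 7 ('A'): step: R->4, L=7; A->plug->A->R->F->L->G->refl->F->L'->E->R'->B->plug->B
Char 8 ('E'): step: R->5, L=7; E->plug->E->R->F->L->G->refl->F->L'->E->R'->H->plug->G
Char 9 ('D'): step: R->6, L=7; D->plug->D->R->E->L->F->refl->G->L'->F->R'->B->plug->B

Answer: HGFDDABGB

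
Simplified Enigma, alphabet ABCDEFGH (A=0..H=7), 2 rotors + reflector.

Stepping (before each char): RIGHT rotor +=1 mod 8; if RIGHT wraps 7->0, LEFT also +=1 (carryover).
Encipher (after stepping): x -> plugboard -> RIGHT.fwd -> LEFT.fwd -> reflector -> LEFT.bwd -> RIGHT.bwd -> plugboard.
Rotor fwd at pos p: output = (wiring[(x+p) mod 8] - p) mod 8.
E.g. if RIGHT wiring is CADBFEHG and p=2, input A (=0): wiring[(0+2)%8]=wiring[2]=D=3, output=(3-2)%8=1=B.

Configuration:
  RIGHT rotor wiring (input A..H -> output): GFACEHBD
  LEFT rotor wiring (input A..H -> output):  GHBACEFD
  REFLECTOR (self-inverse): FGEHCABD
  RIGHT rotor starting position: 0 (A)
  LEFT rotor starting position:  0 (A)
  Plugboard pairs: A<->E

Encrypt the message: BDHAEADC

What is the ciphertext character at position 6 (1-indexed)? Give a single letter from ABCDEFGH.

Char 1 ('B'): step: R->1, L=0; B->plug->B->R->H->L->D->refl->H->L'->B->R'->C->plug->C
Char 2 ('D'): step: R->2, L=0; D->plug->D->R->F->L->E->refl->C->L'->E->R'->G->plug->G
Char 3 ('H'): step: R->3, L=0; H->plug->H->R->F->L->E->refl->C->L'->E->R'->C->plug->C
Char 4 ('A'): step: R->4, L=0; A->plug->E->R->C->L->B->refl->G->L'->A->R'->A->plug->E
Char 5 ('E'): step: R->5, L=0; E->plug->A->R->C->L->B->refl->G->L'->A->R'->E->plug->A
Char 6 ('A'): step: R->6, L=0; A->plug->E->R->C->L->B->refl->G->L'->A->R'->C->plug->C

C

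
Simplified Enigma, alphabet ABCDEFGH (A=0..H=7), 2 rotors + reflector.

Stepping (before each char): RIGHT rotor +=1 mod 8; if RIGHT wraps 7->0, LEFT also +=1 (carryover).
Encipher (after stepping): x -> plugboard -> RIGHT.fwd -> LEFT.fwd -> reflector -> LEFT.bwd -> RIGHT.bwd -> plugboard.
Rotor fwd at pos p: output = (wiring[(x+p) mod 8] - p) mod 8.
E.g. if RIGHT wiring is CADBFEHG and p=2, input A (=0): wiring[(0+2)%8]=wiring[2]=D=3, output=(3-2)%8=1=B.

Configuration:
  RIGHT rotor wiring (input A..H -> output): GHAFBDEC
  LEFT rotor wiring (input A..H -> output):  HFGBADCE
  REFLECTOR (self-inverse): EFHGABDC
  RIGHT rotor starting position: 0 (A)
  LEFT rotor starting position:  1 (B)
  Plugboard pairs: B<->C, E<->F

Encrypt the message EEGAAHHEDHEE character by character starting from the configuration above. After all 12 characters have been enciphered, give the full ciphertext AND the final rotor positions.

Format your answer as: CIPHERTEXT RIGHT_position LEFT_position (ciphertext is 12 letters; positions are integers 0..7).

Answer: BFEHCDDABDCD 4 2

Derivation:
Char 1 ('E'): step: R->1, L=1; E->plug->F->R->D->L->H->refl->C->L'->E->R'->C->plug->B
Char 2 ('E'): step: R->2, L=1; E->plug->F->R->A->L->E->refl->A->L'->C->R'->E->plug->F
Char 3 ('G'): step: R->3, L=1; G->plug->G->R->E->L->C->refl->H->L'->D->R'->F->plug->E
Char 4 ('A'): step: R->4, L=1; A->plug->A->R->F->L->B->refl->F->L'->B->R'->H->plug->H
Char 5 ('A'): step: R->5, L=1; A->plug->A->R->G->L->D->refl->G->L'->H->R'->B->plug->C
Char 6 ('H'): step: R->6, L=1; H->plug->H->R->F->L->B->refl->F->L'->B->R'->D->plug->D
Char 7 ('H'): step: R->7, L=1; H->plug->H->R->F->L->B->refl->F->L'->B->R'->D->plug->D
Char 8 ('E'): step: R->0, L->2 (L advanced); E->plug->F->R->D->L->B->refl->F->L'->G->R'->A->plug->A
Char 9 ('D'): step: R->1, L=2; D->plug->D->R->A->L->E->refl->A->L'->E->R'->C->plug->B
Char 10 ('H'): step: R->2, L=2; H->plug->H->R->F->L->C->refl->H->L'->B->R'->D->plug->D
Char 11 ('E'): step: R->3, L=2; E->plug->F->R->D->L->B->refl->F->L'->G->R'->B->plug->C
Char 12 ('E'): step: R->4, L=2; E->plug->F->R->D->L->B->refl->F->L'->G->R'->D->plug->D
Final: ciphertext=BFEHCDDABDCD, RIGHT=4, LEFT=2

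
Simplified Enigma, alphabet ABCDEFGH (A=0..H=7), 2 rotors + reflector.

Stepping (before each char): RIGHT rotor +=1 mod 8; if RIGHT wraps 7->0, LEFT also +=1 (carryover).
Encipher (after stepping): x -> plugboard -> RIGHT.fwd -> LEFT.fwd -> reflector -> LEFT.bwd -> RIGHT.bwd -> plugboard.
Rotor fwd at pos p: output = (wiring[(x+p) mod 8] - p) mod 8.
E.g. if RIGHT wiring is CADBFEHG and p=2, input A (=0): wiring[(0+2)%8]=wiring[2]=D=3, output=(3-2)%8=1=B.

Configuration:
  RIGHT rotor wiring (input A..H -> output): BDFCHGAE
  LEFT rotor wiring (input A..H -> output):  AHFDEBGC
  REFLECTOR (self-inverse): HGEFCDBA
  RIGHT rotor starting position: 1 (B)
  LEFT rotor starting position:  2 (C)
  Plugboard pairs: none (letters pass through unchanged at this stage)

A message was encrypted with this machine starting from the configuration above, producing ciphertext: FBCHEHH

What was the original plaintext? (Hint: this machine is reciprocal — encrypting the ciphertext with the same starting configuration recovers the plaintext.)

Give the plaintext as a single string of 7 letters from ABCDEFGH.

Char 1 ('F'): step: R->2, L=2; F->plug->F->R->C->L->C->refl->E->L'->E->R'->D->plug->D
Char 2 ('B'): step: R->3, L=2; B->plug->B->R->E->L->E->refl->C->L'->C->R'->H->plug->H
Char 3 ('C'): step: R->4, L=2; C->plug->C->R->E->L->E->refl->C->L'->C->R'->B->plug->B
Char 4 ('H'): step: R->5, L=2; H->plug->H->R->C->L->C->refl->E->L'->E->R'->D->plug->D
Char 5 ('E'): step: R->6, L=2; E->plug->E->R->H->L->F->refl->D->L'->A->R'->H->plug->H
Char 6 ('H'): step: R->7, L=2; H->plug->H->R->B->L->B->refl->G->L'->G->R'->D->plug->D
Char 7 ('H'): step: R->0, L->3 (L advanced); H->plug->H->R->E->L->H->refl->A->L'->A->R'->G->plug->G

Answer: DHBDHDG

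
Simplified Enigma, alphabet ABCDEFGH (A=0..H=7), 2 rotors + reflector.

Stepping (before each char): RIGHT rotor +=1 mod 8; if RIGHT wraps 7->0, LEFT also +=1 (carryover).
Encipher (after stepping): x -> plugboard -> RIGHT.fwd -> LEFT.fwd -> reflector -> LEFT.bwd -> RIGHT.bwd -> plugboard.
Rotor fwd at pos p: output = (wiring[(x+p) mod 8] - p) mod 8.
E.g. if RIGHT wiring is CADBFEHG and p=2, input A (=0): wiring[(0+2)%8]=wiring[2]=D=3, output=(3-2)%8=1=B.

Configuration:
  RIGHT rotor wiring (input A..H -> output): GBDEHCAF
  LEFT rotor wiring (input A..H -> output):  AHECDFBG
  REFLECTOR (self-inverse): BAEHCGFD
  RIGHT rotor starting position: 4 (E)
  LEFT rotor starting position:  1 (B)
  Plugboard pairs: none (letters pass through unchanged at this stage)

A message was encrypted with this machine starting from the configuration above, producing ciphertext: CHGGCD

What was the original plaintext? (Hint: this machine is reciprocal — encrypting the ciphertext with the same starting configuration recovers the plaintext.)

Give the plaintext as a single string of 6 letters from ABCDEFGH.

Answer: FDDHGC

Derivation:
Char 1 ('C'): step: R->5, L=1; C->plug->C->R->A->L->G->refl->F->L'->G->R'->F->plug->F
Char 2 ('H'): step: R->6, L=1; H->plug->H->R->E->L->E->refl->C->L'->D->R'->D->plug->D
Char 3 ('G'): step: R->7, L=1; G->plug->G->R->D->L->C->refl->E->L'->E->R'->D->plug->D
Char 4 ('G'): step: R->0, L->2 (L advanced); G->plug->G->R->A->L->C->refl->E->L'->F->R'->H->plug->H
Char 5 ('C'): step: R->1, L=2; C->plug->C->R->D->L->D->refl->H->L'->E->R'->G->plug->G
Char 6 ('D'): step: R->2, L=2; D->plug->D->R->A->L->C->refl->E->L'->F->R'->C->plug->C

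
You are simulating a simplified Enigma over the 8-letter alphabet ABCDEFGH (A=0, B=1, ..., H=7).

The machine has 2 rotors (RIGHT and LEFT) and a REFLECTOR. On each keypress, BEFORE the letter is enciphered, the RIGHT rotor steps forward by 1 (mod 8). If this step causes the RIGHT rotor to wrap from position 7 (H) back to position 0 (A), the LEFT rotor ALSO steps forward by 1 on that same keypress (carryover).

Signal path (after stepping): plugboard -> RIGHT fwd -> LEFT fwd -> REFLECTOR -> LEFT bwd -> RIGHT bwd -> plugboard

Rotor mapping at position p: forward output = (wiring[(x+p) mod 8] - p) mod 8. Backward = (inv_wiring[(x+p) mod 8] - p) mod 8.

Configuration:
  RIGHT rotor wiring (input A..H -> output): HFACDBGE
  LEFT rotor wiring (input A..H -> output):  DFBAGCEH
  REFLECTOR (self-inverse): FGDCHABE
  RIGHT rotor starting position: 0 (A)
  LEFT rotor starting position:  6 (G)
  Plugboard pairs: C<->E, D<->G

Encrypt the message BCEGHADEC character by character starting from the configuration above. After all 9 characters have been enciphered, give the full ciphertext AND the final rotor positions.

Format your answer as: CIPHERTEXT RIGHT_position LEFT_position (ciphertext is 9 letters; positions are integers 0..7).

Answer: DDDFGEEAB 1 7

Derivation:
Char 1 ('B'): step: R->1, L=6; B->plug->B->R->H->L->E->refl->H->L'->D->R'->G->plug->D
Char 2 ('C'): step: R->2, L=6; C->plug->E->R->E->L->D->refl->C->L'->F->R'->G->plug->D
Char 3 ('E'): step: R->3, L=6; E->plug->C->R->G->L->A->refl->F->L'->C->R'->G->plug->D
Char 4 ('G'): step: R->4, L=6; G->plug->D->R->A->L->G->refl->B->L'->B->R'->F->plug->F
Char 5 ('H'): step: R->5, L=6; H->plug->H->R->G->L->A->refl->F->L'->C->R'->D->plug->G
Char 6 ('A'): step: R->6, L=6; A->plug->A->R->A->L->G->refl->B->L'->B->R'->C->plug->E
Char 7 ('D'): step: R->7, L=6; D->plug->G->R->C->L->F->refl->A->L'->G->R'->C->plug->E
Char 8 ('E'): step: R->0, L->7 (L advanced); E->plug->C->R->A->L->A->refl->F->L'->H->R'->A->plug->A
Char 9 ('C'): step: R->1, L=7; C->plug->E->R->A->L->A->refl->F->L'->H->R'->B->plug->B
Final: ciphertext=DDDFGEEAB, RIGHT=1, LEFT=7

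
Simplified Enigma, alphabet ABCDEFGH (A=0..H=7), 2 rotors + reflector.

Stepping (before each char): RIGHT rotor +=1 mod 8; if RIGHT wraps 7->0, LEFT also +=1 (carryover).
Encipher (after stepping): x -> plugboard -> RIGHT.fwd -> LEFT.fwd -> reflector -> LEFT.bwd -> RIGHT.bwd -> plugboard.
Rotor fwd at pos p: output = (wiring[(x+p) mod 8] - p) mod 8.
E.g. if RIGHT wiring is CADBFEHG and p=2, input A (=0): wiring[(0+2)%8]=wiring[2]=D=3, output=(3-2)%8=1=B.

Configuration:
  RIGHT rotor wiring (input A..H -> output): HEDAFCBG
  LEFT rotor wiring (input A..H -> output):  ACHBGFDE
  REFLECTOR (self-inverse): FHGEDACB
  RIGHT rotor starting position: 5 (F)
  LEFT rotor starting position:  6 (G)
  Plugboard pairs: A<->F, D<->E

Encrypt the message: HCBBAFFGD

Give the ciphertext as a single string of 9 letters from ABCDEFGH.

Answer: GGHCBGCHC

Derivation:
Char 1 ('H'): step: R->6, L=6; H->plug->H->R->E->L->B->refl->H->L'->H->R'->G->plug->G
Char 2 ('C'): step: R->7, L=6; C->plug->C->R->F->L->D->refl->E->L'->D->R'->G->plug->G
Char 3 ('B'): step: R->0, L->7 (L advanced); B->plug->B->R->E->L->C->refl->G->L'->G->R'->H->plug->H
Char 4 ('B'): step: R->1, L=7; B->plug->B->R->C->L->D->refl->E->L'->H->R'->C->plug->C
Char 5 ('A'): step: R->2, L=7; A->plug->F->R->E->L->C->refl->G->L'->G->R'->B->plug->B
Char 6 ('F'): step: R->3, L=7; F->plug->A->R->F->L->H->refl->B->L'->B->R'->G->plug->G
Char 7 ('F'): step: R->4, L=7; F->plug->A->R->B->L->B->refl->H->L'->F->R'->C->plug->C
Char 8 ('G'): step: R->5, L=7; G->plug->G->R->D->L->A->refl->F->L'->A->R'->H->plug->H
Char 9 ('D'): step: R->6, L=7; D->plug->E->R->F->L->H->refl->B->L'->B->R'->C->plug->C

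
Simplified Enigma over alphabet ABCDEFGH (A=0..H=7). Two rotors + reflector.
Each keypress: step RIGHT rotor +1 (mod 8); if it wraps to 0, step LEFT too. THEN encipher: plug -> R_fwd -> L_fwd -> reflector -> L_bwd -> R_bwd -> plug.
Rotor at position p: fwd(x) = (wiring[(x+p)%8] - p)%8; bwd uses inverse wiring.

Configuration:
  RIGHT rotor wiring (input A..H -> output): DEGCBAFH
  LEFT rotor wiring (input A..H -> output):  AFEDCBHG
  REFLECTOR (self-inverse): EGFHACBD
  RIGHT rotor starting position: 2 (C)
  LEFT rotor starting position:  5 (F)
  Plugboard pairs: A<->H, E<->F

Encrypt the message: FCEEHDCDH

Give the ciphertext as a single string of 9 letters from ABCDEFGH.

Answer: EFFFBGGGA

Derivation:
Char 1 ('F'): step: R->3, L=5; F->plug->E->R->E->L->A->refl->E->L'->A->R'->F->plug->E
Char 2 ('C'): step: R->4, L=5; C->plug->C->R->B->L->C->refl->F->L'->H->R'->E->plug->F
Char 3 ('E'): step: R->5, L=5; E->plug->F->R->B->L->C->refl->F->L'->H->R'->E->plug->F
Char 4 ('E'): step: R->6, L=5; E->plug->F->R->E->L->A->refl->E->L'->A->R'->E->plug->F
Char 5 ('H'): step: R->7, L=5; H->plug->A->R->A->L->E->refl->A->L'->E->R'->B->plug->B
Char 6 ('D'): step: R->0, L->6 (L advanced); D->plug->D->R->C->L->C->refl->F->L'->F->R'->G->plug->G
Char 7 ('C'): step: R->1, L=6; C->plug->C->R->B->L->A->refl->E->L'->G->R'->G->plug->G
Char 8 ('D'): step: R->2, L=6; D->plug->D->R->G->L->E->refl->A->L'->B->R'->G->plug->G
Char 9 ('H'): step: R->3, L=6; H->plug->A->R->H->L->D->refl->H->L'->D->R'->H->plug->A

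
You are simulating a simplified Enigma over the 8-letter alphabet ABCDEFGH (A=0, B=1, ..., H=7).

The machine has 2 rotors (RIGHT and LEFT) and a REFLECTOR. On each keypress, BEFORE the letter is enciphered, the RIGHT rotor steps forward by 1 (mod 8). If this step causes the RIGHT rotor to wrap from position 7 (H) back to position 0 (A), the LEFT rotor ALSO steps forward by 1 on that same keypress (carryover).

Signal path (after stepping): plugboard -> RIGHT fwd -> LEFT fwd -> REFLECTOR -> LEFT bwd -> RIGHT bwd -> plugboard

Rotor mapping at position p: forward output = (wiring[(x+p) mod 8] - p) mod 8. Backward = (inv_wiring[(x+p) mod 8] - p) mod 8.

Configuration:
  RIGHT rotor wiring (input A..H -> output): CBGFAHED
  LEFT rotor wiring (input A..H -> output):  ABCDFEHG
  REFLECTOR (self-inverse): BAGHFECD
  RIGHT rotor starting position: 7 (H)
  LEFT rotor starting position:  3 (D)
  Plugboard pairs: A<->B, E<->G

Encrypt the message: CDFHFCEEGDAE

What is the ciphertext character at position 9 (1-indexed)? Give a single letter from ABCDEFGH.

Char 1 ('C'): step: R->0, L->4 (L advanced); C->plug->C->R->G->L->G->refl->C->L'->D->R'->H->plug->H
Char 2 ('D'): step: R->1, L=4; D->plug->D->R->H->L->H->refl->D->L'->C->R'->G->plug->E
Char 3 ('F'): step: R->2, L=4; F->plug->F->R->B->L->A->refl->B->L'->A->R'->G->plug->E
Char 4 ('H'): step: R->3, L=4; H->plug->H->R->D->L->C->refl->G->L'->G->R'->G->plug->E
Char 5 ('F'): step: R->4, L=4; F->plug->F->R->F->L->F->refl->E->L'->E->R'->A->plug->B
Char 6 ('C'): step: R->5, L=4; C->plug->C->R->G->L->G->refl->C->L'->D->R'->H->plug->H
Char 7 ('E'): step: R->6, L=4; E->plug->G->R->C->L->D->refl->H->L'->H->R'->F->plug->F
Char 8 ('E'): step: R->7, L=4; E->plug->G->R->A->L->B->refl->A->L'->B->R'->F->plug->F
Char 9 ('G'): step: R->0, L->5 (L advanced); G->plug->E->R->A->L->H->refl->D->L'->D->R'->H->plug->H

H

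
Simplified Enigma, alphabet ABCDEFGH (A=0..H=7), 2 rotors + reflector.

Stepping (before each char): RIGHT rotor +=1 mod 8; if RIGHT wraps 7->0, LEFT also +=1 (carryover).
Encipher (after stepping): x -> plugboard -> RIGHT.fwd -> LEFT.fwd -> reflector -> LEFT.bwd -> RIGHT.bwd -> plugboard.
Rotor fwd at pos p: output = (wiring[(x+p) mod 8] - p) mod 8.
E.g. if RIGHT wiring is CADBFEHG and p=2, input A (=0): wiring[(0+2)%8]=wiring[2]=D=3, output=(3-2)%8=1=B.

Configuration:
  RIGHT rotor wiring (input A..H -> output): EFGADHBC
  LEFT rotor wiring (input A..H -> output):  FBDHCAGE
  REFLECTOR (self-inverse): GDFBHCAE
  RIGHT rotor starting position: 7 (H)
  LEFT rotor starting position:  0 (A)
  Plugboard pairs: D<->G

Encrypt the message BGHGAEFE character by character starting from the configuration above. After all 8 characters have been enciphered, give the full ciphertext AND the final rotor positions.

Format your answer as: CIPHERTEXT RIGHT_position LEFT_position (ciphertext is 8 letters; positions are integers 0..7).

Char 1 ('B'): step: R->0, L->1 (L advanced); B->plug->B->R->F->L->F->refl->C->L'->B->R'->G->plug->D
Char 2 ('G'): step: R->1, L=1; G->plug->D->R->C->L->G->refl->A->L'->A->R'->F->plug->F
Char 3 ('H'): step: R->2, L=1; H->plug->H->R->D->L->B->refl->D->L'->G->R'->B->plug->B
Char 4 ('G'): step: R->3, L=1; G->plug->D->R->G->L->D->refl->B->L'->D->R'->H->plug->H
Char 5 ('A'): step: R->4, L=1; A->plug->A->R->H->L->E->refl->H->L'->E->R'->H->plug->H
Char 6 ('E'): step: R->5, L=1; E->plug->E->R->A->L->A->refl->G->L'->C->R'->A->plug->A
Char 7 ('F'): step: R->6, L=1; F->plug->F->R->C->L->G->refl->A->L'->A->R'->E->plug->E
Char 8 ('E'): step: R->7, L=1; E->plug->E->R->B->L->C->refl->F->L'->F->R'->B->plug->B
Final: ciphertext=DFBHHAEB, RIGHT=7, LEFT=1

Answer: DFBHHAEB 7 1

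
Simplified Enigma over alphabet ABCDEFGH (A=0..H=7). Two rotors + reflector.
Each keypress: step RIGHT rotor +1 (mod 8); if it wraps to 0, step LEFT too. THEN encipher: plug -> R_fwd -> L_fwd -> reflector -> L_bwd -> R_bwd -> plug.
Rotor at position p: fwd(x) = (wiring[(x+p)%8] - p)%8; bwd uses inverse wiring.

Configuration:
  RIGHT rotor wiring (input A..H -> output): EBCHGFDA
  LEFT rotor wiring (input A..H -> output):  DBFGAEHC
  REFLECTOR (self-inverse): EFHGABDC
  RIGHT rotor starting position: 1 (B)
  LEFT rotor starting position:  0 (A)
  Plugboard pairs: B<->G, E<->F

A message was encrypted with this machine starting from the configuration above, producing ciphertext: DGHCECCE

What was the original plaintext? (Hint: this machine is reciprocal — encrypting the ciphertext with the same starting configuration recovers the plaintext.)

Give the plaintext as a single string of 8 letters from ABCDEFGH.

Answer: ADFAGAFC

Derivation:
Char 1 ('D'): step: R->2, L=0; D->plug->D->R->D->L->G->refl->D->L'->A->R'->A->plug->A
Char 2 ('G'): step: R->3, L=0; G->plug->B->R->D->L->G->refl->D->L'->A->R'->D->plug->D
Char 3 ('H'): step: R->4, L=0; H->plug->H->R->D->L->G->refl->D->L'->A->R'->E->plug->F
Char 4 ('C'): step: R->5, L=0; C->plug->C->R->D->L->G->refl->D->L'->A->R'->A->plug->A
Char 5 ('E'): step: R->6, L=0; E->plug->F->R->B->L->B->refl->F->L'->C->R'->B->plug->G
Char 6 ('C'): step: R->7, L=0; C->plug->C->R->C->L->F->refl->B->L'->B->R'->A->plug->A
Char 7 ('C'): step: R->0, L->1 (L advanced); C->plug->C->R->C->L->F->refl->B->L'->G->R'->E->plug->F
Char 8 ('E'): step: R->1, L=1; E->plug->F->R->C->L->F->refl->B->L'->G->R'->C->plug->C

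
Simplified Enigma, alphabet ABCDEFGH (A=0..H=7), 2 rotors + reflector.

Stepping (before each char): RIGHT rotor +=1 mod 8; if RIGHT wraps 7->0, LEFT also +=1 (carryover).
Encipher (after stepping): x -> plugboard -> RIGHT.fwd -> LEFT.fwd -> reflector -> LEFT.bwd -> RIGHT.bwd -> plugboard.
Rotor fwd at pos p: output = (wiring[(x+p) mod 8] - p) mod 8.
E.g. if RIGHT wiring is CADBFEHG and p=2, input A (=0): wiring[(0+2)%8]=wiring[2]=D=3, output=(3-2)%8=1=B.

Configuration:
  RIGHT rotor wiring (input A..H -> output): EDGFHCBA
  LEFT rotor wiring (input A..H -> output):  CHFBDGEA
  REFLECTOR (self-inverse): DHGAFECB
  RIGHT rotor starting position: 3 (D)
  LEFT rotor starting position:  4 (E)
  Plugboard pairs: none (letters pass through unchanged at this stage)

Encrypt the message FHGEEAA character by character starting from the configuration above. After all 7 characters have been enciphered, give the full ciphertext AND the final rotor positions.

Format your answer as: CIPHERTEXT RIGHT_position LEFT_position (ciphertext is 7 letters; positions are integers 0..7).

Char 1 ('F'): step: R->4, L=4; F->plug->F->R->H->L->F->refl->E->L'->D->R'->A->plug->A
Char 2 ('H'): step: R->5, L=4; H->plug->H->R->C->L->A->refl->D->L'->F->R'->A->plug->A
Char 3 ('G'): step: R->6, L=4; G->plug->G->R->B->L->C->refl->G->L'->E->R'->H->plug->H
Char 4 ('E'): step: R->7, L=4; E->plug->E->R->G->L->B->refl->H->L'->A->R'->F->plug->F
Char 5 ('E'): step: R->0, L->5 (L advanced); E->plug->E->R->H->L->G->refl->C->L'->E->R'->A->plug->A
Char 6 ('A'): step: R->1, L=5; A->plug->A->R->C->L->D->refl->A->L'->F->R'->B->plug->B
Char 7 ('A'): step: R->2, L=5; A->plug->A->R->E->L->C->refl->G->L'->H->R'->E->plug->E
Final: ciphertext=AAHFABE, RIGHT=2, LEFT=5

Answer: AAHFABE 2 5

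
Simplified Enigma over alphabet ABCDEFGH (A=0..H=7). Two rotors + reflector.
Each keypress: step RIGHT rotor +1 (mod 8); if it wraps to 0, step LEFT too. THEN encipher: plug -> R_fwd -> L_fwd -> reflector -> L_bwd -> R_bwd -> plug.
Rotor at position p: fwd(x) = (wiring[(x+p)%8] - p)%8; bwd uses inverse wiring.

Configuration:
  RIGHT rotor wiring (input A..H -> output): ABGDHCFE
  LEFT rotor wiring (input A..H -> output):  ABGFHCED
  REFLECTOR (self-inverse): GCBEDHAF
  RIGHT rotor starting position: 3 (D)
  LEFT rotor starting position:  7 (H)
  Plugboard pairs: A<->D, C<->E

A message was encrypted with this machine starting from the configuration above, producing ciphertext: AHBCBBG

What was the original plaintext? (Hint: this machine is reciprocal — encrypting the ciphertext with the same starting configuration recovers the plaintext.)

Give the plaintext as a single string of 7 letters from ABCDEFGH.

Answer: BFCDGCH

Derivation:
Char 1 ('A'): step: R->4, L=7; A->plug->D->R->A->L->E->refl->D->L'->G->R'->B->plug->B
Char 2 ('H'): step: R->5, L=7; H->plug->H->R->C->L->C->refl->B->L'->B->R'->F->plug->F
Char 3 ('B'): step: R->6, L=7; B->plug->B->R->G->L->D->refl->E->L'->A->R'->E->plug->C
Char 4 ('C'): step: R->7, L=7; C->plug->E->R->E->L->G->refl->A->L'->F->R'->A->plug->D
Char 5 ('B'): step: R->0, L->0 (L advanced); B->plug->B->R->B->L->B->refl->C->L'->F->R'->G->plug->G
Char 6 ('B'): step: R->1, L=0; B->plug->B->R->F->L->C->refl->B->L'->B->R'->E->plug->C
Char 7 ('G'): step: R->2, L=0; G->plug->G->R->G->L->E->refl->D->L'->H->R'->H->plug->H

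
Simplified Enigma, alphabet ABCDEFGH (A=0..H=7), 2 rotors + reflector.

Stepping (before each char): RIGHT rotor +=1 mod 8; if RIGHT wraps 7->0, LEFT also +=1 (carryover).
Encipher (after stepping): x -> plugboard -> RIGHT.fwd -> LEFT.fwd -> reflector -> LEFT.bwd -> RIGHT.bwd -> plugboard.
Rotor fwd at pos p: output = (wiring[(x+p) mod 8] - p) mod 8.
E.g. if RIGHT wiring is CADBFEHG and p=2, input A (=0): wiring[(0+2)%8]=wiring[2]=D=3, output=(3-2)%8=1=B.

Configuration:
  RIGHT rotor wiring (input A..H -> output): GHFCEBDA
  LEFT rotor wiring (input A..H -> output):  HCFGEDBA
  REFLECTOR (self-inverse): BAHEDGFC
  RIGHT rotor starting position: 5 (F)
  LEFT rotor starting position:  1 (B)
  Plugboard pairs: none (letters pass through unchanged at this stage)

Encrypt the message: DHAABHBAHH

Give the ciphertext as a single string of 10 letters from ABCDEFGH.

Char 1 ('D'): step: R->6, L=1; D->plug->D->R->B->L->E->refl->D->L'->D->R'->H->plug->H
Char 2 ('H'): step: R->7, L=1; H->plug->H->R->E->L->C->refl->H->L'->G->R'->D->plug->D
Char 3 ('A'): step: R->0, L->2 (L advanced); A->plug->A->R->G->L->F->refl->G->L'->F->R'->C->plug->C
Char 4 ('A'): step: R->1, L=2; A->plug->A->R->G->L->F->refl->G->L'->F->R'->H->plug->H
Char 5 ('B'): step: R->2, L=2; B->plug->B->R->A->L->D->refl->E->L'->B->R'->E->plug->E
Char 6 ('H'): step: R->3, L=2; H->plug->H->R->C->L->C->refl->H->L'->E->R'->G->plug->G
Char 7 ('B'): step: R->4, L=2; B->plug->B->R->F->L->G->refl->F->L'->G->R'->H->plug->H
Char 8 ('A'): step: R->5, L=2; A->plug->A->R->E->L->H->refl->C->L'->C->R'->E->plug->E
Char 9 ('H'): step: R->6, L=2; H->plug->H->R->D->L->B->refl->A->L'->H->R'->E->plug->E
Char 10 ('H'): step: R->7, L=2; H->plug->H->R->E->L->H->refl->C->L'->C->R'->G->plug->G

Answer: HDCHEGHEEG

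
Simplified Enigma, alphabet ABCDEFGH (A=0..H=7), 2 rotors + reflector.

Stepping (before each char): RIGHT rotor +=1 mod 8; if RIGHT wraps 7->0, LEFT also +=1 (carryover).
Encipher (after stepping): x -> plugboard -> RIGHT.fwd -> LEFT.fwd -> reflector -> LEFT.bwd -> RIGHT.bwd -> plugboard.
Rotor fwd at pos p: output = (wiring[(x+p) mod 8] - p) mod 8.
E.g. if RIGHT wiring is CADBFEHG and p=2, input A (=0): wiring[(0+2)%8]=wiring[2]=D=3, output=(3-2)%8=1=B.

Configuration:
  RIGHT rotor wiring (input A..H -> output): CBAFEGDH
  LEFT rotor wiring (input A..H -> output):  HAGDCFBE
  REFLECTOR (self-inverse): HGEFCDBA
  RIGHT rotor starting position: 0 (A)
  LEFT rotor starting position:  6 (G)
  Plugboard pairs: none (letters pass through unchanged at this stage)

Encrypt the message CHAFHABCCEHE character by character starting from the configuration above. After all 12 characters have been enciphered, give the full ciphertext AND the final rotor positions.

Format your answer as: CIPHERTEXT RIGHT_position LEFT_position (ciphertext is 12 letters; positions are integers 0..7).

Char 1 ('C'): step: R->1, L=6; C->plug->C->R->E->L->A->refl->H->L'->H->R'->B->plug->B
Char 2 ('H'): step: R->2, L=6; H->plug->H->R->H->L->H->refl->A->L'->E->R'->D->plug->D
Char 3 ('A'): step: R->3, L=6; A->plug->A->R->C->L->B->refl->G->L'->B->R'->B->plug->B
Char 4 ('F'): step: R->4, L=6; F->plug->F->R->F->L->F->refl->D->L'->A->R'->A->plug->A
Char 5 ('H'): step: R->5, L=6; H->plug->H->R->H->L->H->refl->A->L'->E->R'->E->plug->E
Char 6 ('A'): step: R->6, L=6; A->plug->A->R->F->L->F->refl->D->L'->A->R'->H->plug->H
Char 7 ('B'): step: R->7, L=6; B->plug->B->R->D->L->C->refl->E->L'->G->R'->E->plug->E
Char 8 ('C'): step: R->0, L->7 (L advanced); C->plug->C->R->A->L->F->refl->D->L'->F->R'->D->plug->D
Char 9 ('C'): step: R->1, L=7; C->plug->C->R->E->L->E->refl->C->L'->H->R'->B->plug->B
Char 10 ('E'): step: R->2, L=7; E->plug->E->R->B->L->A->refl->H->L'->D->R'->B->plug->B
Char 11 ('H'): step: R->3, L=7; H->plug->H->R->F->L->D->refl->F->L'->A->R'->D->plug->D
Char 12 ('E'): step: R->4, L=7; E->plug->E->R->G->L->G->refl->B->L'->C->R'->B->plug->B
Final: ciphertext=BDBAEHEDBBDB, RIGHT=4, LEFT=7

Answer: BDBAEHEDBBDB 4 7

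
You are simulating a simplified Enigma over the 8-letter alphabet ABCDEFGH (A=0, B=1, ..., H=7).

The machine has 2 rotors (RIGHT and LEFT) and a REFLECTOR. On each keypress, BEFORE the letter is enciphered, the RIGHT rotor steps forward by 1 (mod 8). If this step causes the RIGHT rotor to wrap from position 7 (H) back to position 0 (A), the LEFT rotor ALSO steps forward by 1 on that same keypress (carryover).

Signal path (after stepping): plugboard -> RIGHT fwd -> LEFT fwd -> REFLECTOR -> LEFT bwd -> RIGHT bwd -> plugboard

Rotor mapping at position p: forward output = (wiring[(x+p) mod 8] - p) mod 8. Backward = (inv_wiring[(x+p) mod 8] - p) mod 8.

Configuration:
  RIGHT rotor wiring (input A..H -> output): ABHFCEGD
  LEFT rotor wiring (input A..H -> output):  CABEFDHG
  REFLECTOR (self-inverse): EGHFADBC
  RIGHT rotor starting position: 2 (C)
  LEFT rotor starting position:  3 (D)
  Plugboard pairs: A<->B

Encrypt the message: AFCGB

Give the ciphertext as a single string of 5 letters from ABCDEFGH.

Char 1 ('A'): step: R->3, L=3; A->plug->B->R->H->L->G->refl->B->L'->A->R'->E->plug->E
Char 2 ('F'): step: R->4, L=3; F->plug->F->R->F->L->H->refl->C->L'->B->R'->H->plug->H
Char 3 ('C'): step: R->5, L=3; C->plug->C->R->G->L->F->refl->D->L'->E->R'->E->plug->E
Char 4 ('G'): step: R->6, L=3; G->plug->G->R->E->L->D->refl->F->L'->G->R'->H->plug->H
Char 5 ('B'): step: R->7, L=3; B->plug->A->R->E->L->D->refl->F->L'->G->R'->E->plug->E

Answer: EHEHE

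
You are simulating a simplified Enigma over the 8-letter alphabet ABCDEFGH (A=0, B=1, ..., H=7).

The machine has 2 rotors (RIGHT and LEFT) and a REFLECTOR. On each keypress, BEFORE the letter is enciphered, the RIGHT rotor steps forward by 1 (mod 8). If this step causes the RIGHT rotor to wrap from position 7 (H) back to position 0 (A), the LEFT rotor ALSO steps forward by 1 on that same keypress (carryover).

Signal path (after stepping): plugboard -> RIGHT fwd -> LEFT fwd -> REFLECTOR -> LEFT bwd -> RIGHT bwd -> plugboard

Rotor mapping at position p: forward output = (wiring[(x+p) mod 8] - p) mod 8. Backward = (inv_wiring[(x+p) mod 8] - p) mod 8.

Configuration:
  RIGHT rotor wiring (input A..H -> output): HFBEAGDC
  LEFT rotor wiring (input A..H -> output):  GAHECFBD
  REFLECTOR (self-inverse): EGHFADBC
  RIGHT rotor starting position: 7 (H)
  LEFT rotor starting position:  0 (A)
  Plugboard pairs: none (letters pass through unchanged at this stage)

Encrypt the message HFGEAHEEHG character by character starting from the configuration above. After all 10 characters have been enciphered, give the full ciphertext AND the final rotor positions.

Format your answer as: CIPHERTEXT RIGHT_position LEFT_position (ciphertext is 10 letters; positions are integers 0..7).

Char 1 ('H'): step: R->0, L->1 (L advanced); H->plug->H->R->C->L->D->refl->F->L'->H->R'->A->plug->A
Char 2 ('F'): step: R->1, L=1; F->plug->F->R->C->L->D->refl->F->L'->H->R'->D->plug->D
Char 3 ('G'): step: R->2, L=1; G->plug->G->R->F->L->A->refl->E->L'->E->R'->D->plug->D
Char 4 ('E'): step: R->3, L=1; E->plug->E->R->H->L->F->refl->D->L'->C->R'->G->plug->G
Char 5 ('A'): step: R->4, L=1; A->plug->A->R->E->L->E->refl->A->L'->F->R'->G->plug->G
Char 6 ('H'): step: R->5, L=1; H->plug->H->R->D->L->B->refl->G->L'->B->R'->A->plug->A
Char 7 ('E'): step: R->6, L=1; E->plug->E->R->D->L->B->refl->G->L'->B->R'->C->plug->C
Char 8 ('E'): step: R->7, L=1; E->plug->E->R->F->L->A->refl->E->L'->E->R'->H->plug->H
Char 9 ('H'): step: R->0, L->2 (L advanced); H->plug->H->R->C->L->A->refl->E->L'->G->R'->F->plug->F
Char 10 ('G'): step: R->1, L=2; G->plug->G->R->B->L->C->refl->H->L'->E->R'->A->plug->A
Final: ciphertext=ADDGGACHFA, RIGHT=1, LEFT=2

Answer: ADDGGACHFA 1 2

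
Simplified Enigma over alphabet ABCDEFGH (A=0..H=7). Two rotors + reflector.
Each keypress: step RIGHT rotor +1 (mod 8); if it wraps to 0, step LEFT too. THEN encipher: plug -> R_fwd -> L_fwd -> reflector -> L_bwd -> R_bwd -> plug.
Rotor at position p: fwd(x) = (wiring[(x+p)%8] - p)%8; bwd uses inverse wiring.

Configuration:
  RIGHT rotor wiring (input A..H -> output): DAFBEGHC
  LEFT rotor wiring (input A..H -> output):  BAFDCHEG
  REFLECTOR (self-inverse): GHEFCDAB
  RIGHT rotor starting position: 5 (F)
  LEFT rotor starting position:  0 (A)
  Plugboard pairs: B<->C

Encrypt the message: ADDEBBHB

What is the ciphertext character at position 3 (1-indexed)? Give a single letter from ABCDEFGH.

Char 1 ('A'): step: R->6, L=0; A->plug->A->R->B->L->A->refl->G->L'->H->R'->E->plug->E
Char 2 ('D'): step: R->7, L=0; D->plug->D->R->G->L->E->refl->C->L'->E->R'->B->plug->C
Char 3 ('D'): step: R->0, L->1 (L advanced); D->plug->D->R->B->L->E->refl->C->L'->C->R'->H->plug->H

H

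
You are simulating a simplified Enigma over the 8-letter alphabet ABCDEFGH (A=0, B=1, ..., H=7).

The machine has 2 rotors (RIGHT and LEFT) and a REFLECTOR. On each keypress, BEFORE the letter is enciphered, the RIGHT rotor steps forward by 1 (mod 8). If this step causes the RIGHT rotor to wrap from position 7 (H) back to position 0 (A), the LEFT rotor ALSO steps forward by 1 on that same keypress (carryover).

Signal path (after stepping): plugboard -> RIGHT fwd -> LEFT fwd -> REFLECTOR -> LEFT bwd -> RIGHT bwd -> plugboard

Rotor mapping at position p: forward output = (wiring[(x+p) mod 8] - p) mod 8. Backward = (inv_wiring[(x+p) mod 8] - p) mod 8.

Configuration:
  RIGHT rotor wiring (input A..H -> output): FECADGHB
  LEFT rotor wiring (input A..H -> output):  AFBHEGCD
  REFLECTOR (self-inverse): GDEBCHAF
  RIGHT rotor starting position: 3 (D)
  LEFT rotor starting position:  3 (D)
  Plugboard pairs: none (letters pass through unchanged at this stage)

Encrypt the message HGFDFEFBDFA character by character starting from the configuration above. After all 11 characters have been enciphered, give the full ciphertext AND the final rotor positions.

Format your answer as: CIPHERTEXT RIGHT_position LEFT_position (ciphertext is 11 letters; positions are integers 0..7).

Answer: AFACECEFAEE 6 4

Derivation:
Char 1 ('H'): step: R->4, L=3; H->plug->H->R->E->L->A->refl->G->L'->H->R'->A->plug->A
Char 2 ('G'): step: R->5, L=3; G->plug->G->R->D->L->H->refl->F->L'->F->R'->F->plug->F
Char 3 ('F'): step: R->6, L=3; F->plug->F->R->C->L->D->refl->B->L'->B->R'->A->plug->A
Char 4 ('D'): step: R->7, L=3; D->plug->D->R->D->L->H->refl->F->L'->F->R'->C->plug->C
Char 5 ('F'): step: R->0, L->4 (L advanced); F->plug->F->R->G->L->F->refl->H->L'->D->R'->E->plug->E
Char 6 ('E'): step: R->1, L=4; E->plug->E->R->F->L->B->refl->D->L'->H->R'->C->plug->C
Char 7 ('F'): step: R->2, L=4; F->plug->F->R->H->L->D->refl->B->L'->F->R'->E->plug->E
Char 8 ('B'): step: R->3, L=4; B->plug->B->R->A->L->A->refl->G->L'->C->R'->F->plug->F
Char 9 ('D'): step: R->4, L=4; D->plug->D->R->F->L->B->refl->D->L'->H->R'->A->plug->A
Char 10 ('F'): step: R->5, L=4; F->plug->F->R->F->L->B->refl->D->L'->H->R'->E->plug->E
Char 11 ('A'): step: R->6, L=4; A->plug->A->R->B->L->C->refl->E->L'->E->R'->E->plug->E
Final: ciphertext=AFACECEFAEE, RIGHT=6, LEFT=4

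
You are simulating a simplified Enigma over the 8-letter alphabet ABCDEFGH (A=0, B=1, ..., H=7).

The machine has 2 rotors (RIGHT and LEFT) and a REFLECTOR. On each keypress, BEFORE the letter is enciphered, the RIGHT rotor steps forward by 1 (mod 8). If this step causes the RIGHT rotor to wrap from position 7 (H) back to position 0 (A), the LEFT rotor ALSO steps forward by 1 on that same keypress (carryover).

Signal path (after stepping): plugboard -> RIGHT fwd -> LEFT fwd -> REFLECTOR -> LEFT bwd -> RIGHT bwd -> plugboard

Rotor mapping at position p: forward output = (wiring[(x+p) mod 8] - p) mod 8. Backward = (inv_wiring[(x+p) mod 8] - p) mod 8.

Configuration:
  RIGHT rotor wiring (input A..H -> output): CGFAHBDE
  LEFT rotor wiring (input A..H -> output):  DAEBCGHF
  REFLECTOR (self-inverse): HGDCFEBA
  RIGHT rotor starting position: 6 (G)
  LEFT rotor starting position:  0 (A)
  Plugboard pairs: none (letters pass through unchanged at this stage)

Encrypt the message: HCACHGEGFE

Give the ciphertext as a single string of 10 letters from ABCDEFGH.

Answer: FGGADCCEGB

Derivation:
Char 1 ('H'): step: R->7, L=0; H->plug->H->R->E->L->C->refl->D->L'->A->R'->F->plug->F
Char 2 ('C'): step: R->0, L->1 (L advanced); C->plug->C->R->F->L->G->refl->B->L'->D->R'->G->plug->G
Char 3 ('A'): step: R->1, L=1; A->plug->A->R->F->L->G->refl->B->L'->D->R'->G->plug->G
Char 4 ('C'): step: R->2, L=1; C->plug->C->R->F->L->G->refl->B->L'->D->R'->A->plug->A
Char 5 ('H'): step: R->3, L=1; H->plug->H->R->C->L->A->refl->H->L'->A->R'->D->plug->D
Char 6 ('G'): step: R->4, L=1; G->plug->G->R->B->L->D->refl->C->L'->H->R'->C->plug->C
Char 7 ('E'): step: R->5, L=1; E->plug->E->R->B->L->D->refl->C->L'->H->R'->C->plug->C
Char 8 ('G'): step: R->6, L=1; G->plug->G->R->B->L->D->refl->C->L'->H->R'->E->plug->E
Char 9 ('F'): step: R->7, L=1; F->plug->F->R->A->L->H->refl->A->L'->C->R'->G->plug->G
Char 10 ('E'): step: R->0, L->2 (L advanced); E->plug->E->R->H->L->G->refl->B->L'->G->R'->B->plug->B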